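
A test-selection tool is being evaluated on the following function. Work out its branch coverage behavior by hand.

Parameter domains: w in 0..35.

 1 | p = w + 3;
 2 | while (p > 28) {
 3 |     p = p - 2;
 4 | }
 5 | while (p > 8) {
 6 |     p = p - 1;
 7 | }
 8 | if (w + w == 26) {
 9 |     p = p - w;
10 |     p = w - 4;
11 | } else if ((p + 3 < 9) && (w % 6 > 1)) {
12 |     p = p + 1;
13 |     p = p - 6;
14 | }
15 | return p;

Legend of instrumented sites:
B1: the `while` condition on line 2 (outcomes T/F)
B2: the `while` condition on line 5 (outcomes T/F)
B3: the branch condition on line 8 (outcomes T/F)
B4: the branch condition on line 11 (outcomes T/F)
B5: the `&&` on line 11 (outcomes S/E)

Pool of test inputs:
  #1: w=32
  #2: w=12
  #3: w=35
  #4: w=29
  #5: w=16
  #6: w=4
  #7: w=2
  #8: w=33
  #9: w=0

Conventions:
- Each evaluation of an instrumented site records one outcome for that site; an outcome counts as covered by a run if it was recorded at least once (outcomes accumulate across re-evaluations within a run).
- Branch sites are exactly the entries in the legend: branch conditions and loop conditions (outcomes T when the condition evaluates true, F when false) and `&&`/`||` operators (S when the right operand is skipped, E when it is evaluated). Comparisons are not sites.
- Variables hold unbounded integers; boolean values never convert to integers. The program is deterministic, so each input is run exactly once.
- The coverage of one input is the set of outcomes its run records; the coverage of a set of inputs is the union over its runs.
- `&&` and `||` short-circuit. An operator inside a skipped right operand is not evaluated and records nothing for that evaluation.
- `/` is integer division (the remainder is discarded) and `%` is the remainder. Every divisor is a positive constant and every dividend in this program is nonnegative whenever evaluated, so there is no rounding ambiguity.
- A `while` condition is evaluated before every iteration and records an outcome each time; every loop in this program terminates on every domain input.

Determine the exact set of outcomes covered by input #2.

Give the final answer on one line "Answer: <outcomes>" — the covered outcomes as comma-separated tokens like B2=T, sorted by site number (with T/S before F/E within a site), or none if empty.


Simulating input #2 (w=12) step by step:
  B1->F, B2->T, B2->T, B2->T, B2->T, B2->T, B2->T, B2->T, B2->F, B3->F
  B5->S, B4->F
collecting distinct outcomes: B1=F, B2=T, B2=F, B3=F, B4=F, B5=S
Answer: B1=F, B2=T, B2=F, B3=F, B4=F, B5=S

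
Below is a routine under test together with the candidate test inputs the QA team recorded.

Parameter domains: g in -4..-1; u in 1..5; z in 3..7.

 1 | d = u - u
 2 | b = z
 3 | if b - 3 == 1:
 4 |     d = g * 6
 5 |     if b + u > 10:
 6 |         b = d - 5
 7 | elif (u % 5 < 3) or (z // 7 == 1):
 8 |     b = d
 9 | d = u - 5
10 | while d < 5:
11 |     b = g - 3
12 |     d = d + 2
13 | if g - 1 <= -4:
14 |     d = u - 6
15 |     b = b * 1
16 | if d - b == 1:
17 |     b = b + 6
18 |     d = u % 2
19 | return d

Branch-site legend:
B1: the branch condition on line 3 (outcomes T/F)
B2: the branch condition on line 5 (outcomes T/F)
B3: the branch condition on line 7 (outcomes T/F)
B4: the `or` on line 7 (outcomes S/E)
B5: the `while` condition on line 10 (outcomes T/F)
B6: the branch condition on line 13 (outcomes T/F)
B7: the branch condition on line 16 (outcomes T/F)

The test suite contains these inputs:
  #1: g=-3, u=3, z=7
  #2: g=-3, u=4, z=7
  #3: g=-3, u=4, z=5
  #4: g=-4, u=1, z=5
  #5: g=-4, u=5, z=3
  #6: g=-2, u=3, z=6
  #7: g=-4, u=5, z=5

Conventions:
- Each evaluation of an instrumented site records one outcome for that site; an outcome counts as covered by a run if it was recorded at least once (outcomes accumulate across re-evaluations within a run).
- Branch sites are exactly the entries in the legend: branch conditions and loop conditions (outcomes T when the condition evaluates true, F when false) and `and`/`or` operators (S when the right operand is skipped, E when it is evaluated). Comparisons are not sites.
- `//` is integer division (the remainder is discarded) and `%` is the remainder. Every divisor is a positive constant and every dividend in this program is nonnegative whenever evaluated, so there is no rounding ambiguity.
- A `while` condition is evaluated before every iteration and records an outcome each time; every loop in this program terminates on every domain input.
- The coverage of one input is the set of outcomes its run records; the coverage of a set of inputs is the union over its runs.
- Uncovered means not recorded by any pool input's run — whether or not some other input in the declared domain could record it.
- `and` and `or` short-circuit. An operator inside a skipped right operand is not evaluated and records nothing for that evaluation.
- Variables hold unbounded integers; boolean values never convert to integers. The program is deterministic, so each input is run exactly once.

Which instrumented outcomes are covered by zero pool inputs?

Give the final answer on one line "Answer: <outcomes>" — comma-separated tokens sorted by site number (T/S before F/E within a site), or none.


input #1 (g=-3, u=3, z=7): events B1->F, B4->E, B3->T, B5->T, B5->T, B5->T, B5->T, B5->F, B6->T, B7->F; covers B1=F, B3=T, B4=E, B5=T, B5=F, B6=T, B7=F
input #2 (g=-3, u=4, z=7): events B1->F, B4->E, B3->T, B5->T, B5->T, B5->T, B5->F, B6->T, B7->F; covers B1=F, B3=T, B4=E, B5=T, B5=F, B6=T, B7=F
input #3 (g=-3, u=4, z=5): events B1->F, B4->E, B3->F, B5->T, B5->T, B5->T, B5->F, B6->T, B7->F; covers B1=F, B3=F, B4=E, B5=T, B5=F, B6=T, B7=F
input #4 (g=-4, u=1, z=5): events B1->F, B4->S, B3->T, B5->T, B5->T, B5->T, B5->T, B5->T, B5->F, B6->T, B7->F; covers B1=F, B3=T, B4=S, B5=T, B5=F, B6=T, B7=F
input #5 (g=-4, u=5, z=3): events B1->F, B4->S, B3->T, B5->T, B5->T, B5->T, B5->F, B6->T, B7->F; covers B1=F, B3=T, B4=S, B5=T, B5=F, B6=T, B7=F
input #6 (g=-2, u=3, z=6): events B1->F, B4->E, B3->F, B5->T, B5->T, B5->T, B5->T, B5->F, B6->F, B7->F; covers B1=F, B3=F, B4=E, B5=T, B5=F, B6=F, B7=F
input #7 (g=-4, u=5, z=5): events B1->F, B4->S, B3->T, B5->T, B5->T, B5->T, B5->F, B6->T, B7->F; covers B1=F, B3=T, B4=S, B5=T, B5=F, B6=T, B7=F
union over the pool: B1=F, B3=T, B3=F, B4=S, B4=E, B5=T, B5=F, B6=T, B6=F, B7=F
uncovered (4 of 14): B1=T, B2=T, B2=F, B7=T
Answer: B1=T, B2=T, B2=F, B7=T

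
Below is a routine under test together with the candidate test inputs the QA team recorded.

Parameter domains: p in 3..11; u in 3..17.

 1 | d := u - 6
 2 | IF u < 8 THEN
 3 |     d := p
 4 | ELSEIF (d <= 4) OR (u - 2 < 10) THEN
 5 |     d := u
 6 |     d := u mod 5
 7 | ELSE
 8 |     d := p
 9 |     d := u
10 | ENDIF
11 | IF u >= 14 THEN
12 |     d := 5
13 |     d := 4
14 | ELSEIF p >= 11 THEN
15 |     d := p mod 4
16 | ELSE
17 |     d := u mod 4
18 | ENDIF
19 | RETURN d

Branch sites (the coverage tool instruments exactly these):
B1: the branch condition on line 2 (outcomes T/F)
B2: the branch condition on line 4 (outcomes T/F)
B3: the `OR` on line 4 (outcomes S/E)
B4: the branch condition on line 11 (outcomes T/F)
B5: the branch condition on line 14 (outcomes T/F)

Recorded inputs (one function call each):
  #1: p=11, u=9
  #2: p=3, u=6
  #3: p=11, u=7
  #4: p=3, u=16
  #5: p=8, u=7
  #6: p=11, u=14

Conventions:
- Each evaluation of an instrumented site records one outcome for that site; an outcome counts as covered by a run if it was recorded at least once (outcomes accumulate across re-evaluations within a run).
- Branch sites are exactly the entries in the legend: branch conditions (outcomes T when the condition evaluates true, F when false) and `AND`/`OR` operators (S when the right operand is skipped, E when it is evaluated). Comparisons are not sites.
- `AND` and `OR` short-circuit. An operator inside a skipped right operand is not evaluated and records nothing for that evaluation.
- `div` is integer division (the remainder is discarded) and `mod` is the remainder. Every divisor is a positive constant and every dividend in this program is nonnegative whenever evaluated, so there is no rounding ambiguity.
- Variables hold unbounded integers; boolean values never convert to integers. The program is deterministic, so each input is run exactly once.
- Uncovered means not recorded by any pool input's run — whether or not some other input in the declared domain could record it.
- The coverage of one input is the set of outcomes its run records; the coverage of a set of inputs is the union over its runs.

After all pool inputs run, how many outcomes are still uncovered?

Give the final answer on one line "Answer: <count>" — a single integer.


input #1, p=11, u=9: outcomes B1=F, B2=T, B3=S, B4=F, B5=T
input #2, p=3, u=6: outcomes B1=T, B4=F, B5=F
input #3, p=11, u=7: outcomes B1=T, B4=F, B5=T
input #4, p=3, u=16: outcomes B1=F, B2=F, B3=E, B4=T
input #5, p=8, u=7: outcomes B1=T, B4=F, B5=F
input #6, p=11, u=14: outcomes B1=F, B2=F, B3=E, B4=T
union over the pool: B1=T, B1=F, B2=T, B2=F, B3=S, B3=E, B4=T, B4=F, B5=T, B5=F
uncovered (0 of 10): none
Answer: 0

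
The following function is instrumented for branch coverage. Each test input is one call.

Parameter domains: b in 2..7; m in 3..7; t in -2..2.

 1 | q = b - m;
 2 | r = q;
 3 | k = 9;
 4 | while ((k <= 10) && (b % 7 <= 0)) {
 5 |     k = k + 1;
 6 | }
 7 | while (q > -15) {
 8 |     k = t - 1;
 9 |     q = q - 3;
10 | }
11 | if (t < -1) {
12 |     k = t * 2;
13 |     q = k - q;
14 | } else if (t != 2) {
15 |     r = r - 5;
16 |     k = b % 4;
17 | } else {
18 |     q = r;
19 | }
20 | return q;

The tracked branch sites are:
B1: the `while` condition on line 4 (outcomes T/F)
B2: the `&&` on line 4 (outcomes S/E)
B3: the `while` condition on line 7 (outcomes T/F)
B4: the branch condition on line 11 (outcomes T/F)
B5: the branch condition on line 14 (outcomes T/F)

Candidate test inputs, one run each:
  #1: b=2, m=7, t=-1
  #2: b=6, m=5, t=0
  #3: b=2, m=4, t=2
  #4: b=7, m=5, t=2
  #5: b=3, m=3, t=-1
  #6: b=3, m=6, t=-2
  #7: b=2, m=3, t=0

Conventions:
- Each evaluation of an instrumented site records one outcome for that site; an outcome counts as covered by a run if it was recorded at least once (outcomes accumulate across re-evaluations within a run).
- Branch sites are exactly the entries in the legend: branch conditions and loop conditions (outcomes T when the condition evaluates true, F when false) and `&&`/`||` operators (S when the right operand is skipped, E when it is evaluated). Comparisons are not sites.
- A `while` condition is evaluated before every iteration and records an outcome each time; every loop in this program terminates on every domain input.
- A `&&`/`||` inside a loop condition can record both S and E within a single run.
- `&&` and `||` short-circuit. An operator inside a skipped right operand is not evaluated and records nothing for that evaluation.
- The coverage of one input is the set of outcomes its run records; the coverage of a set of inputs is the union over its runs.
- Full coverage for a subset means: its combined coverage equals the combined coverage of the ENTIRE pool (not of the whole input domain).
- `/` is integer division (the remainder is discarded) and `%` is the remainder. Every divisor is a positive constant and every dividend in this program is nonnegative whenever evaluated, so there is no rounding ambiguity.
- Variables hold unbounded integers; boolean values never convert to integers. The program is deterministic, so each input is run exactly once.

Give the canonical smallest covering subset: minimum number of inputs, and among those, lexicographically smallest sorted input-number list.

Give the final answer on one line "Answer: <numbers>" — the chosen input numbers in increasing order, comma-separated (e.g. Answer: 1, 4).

test 1 (b=2, m=7, t=-1) fires B2->E, B1->F, B3->T, B3->T, B3->T, B3->T, B3->F, B4->F, B5->T; hits B1=F, B2=E, B3=T, B3=F, B4=F, B5=T
test 2 (b=6, m=5, t=0) fires B2->E, B1->F, B3->T, B3->T, B3->T, B3->T, B3->T, B3->T, B3->F, B4->F, B5->T; hits B1=F, B2=E, B3=T, B3=F, B4=F, B5=T
test 3 (b=2, m=4, t=2) fires B2->E, B1->F, B3->T, B3->T, B3->T, B3->T, B3->T, B3->F, B4->F, B5->F; hits B1=F, B2=E, B3=T, B3=F, B4=F, B5=F
test 4 (b=7, m=5, t=2) fires B2->E, B1->T, B2->E, B1->T, B2->S, B1->F, B3->T, B3->T, B3->T, B3->T, B3->T, B3->T, B3->F, B4->F, ...; hits B1=T, B1=F, B2=S, B2=E, B3=T, B3=F, B4=F, B5=F
test 5 (b=3, m=3, t=-1) fires B2->E, B1->F, B3->T, B3->T, B3->T, B3->T, B3->T, B3->F, B4->F, B5->T; hits B1=F, B2=E, B3=T, B3=F, B4=F, B5=T
test 6 (b=3, m=6, t=-2) fires B2->E, B1->F, B3->T, B3->T, B3->T, B3->T, B3->F, B4->T; hits B1=F, B2=E, B3=T, B3=F, B4=T
test 7 (b=2, m=3, t=0) fires B2->E, B1->F, B3->T, B3->T, B3->T, B3->T, B3->T, B3->F, B4->F, B5->T; hits B1=F, B2=E, B3=T, B3=F, B4=F, B5=T
pool-wide coverage (10 outcomes): B1=T, B1=F, B2=S, B2=E, B3=T, B3=F, B4=T, B4=F, B5=T, B5=F
checked all size-1 subsets: none covers 10 outcomes (max 8/10)
checked all size-2 subsets: none covers 10 outcomes (max 9/10)
at size 3, {1, 4, 6} reaches all 10 outcomes; every lexicographically earlier size-3 subset fails

Answer: 1, 4, 6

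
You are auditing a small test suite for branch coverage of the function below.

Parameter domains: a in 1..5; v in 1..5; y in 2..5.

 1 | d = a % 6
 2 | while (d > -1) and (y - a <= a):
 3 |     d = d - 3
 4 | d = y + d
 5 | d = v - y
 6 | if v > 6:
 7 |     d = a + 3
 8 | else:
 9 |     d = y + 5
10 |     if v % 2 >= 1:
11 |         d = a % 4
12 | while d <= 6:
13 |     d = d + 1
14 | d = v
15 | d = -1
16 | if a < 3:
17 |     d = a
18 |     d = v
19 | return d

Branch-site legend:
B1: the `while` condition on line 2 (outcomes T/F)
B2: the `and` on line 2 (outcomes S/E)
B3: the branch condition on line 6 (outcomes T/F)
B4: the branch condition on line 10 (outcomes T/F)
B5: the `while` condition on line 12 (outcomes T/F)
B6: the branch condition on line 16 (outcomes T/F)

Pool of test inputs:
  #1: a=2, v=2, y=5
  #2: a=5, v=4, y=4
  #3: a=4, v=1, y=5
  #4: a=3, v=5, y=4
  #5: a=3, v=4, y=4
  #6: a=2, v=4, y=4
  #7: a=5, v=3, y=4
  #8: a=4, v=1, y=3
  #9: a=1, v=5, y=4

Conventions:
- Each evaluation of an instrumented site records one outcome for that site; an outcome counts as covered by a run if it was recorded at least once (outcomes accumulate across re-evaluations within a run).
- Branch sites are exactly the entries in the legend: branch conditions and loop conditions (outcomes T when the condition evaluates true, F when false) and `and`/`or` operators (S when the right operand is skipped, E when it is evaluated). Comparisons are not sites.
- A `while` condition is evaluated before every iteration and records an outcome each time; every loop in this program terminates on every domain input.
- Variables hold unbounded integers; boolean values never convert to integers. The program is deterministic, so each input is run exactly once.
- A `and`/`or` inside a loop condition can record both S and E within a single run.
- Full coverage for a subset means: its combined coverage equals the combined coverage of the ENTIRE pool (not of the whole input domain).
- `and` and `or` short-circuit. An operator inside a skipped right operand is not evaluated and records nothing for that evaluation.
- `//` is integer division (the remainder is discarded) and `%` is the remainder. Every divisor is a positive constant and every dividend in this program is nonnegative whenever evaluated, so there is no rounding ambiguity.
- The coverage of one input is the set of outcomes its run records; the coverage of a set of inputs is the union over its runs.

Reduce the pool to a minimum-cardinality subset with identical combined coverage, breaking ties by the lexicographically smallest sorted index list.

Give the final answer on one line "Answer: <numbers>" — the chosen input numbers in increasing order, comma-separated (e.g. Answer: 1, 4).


test 1 (a=2, v=2, y=5) fires B2->E, B1->F, B3->F, B4->F, B5->F, B6->T; hits B1=F, B2=E, B3=F, B4=F, B5=F, B6=T
test 2 (a=5, v=4, y=4) fires B2->E, B1->T, B2->E, B1->T, B2->S, B1->F, B3->F, B4->F, B5->F, B6->F; hits B1=T, B1=F, B2=S, B2=E, B3=F, B4=F, B5=F, B6=F
test 3 (a=4, v=1, y=5) fires B2->E, B1->T, B2->E, B1->T, B2->S, B1->F, B3->F, B4->T, B5->T, B5->T, B5->T, B5->T, B5->T, B5->T, ...; hits B1=T, B1=F, B2=S, B2=E, B3=F, B4=T, B5=T, B5=F, B6=F
test 4 (a=3, v=5, y=4) fires B2->E, B1->T, B2->E, B1->T, B2->S, B1->F, B3->F, B4->T, B5->T, B5->T, B5->T, B5->T, B5->F, B6->F; hits B1=T, B1=F, B2=S, B2=E, B3=F, B4=T, B5=T, B5=F, B6=F
test 5 (a=3, v=4, y=4) fires B2->E, B1->T, B2->E, B1->T, B2->S, B1->F, B3->F, B4->F, B5->F, B6->F; hits B1=T, B1=F, B2=S, B2=E, B3=F, B4=F, B5=F, B6=F
test 6 (a=2, v=4, y=4) fires B2->E, B1->T, B2->S, B1->F, B3->F, B4->F, B5->F, B6->T; hits B1=T, B1=F, B2=S, B2=E, B3=F, B4=F, B5=F, B6=T
test 7 (a=5, v=3, y=4) fires B2->E, B1->T, B2->E, B1->T, B2->S, B1->F, B3->F, B4->T, B5->T, B5->T, B5->T, B5->T, B5->T, B5->T, ...; hits B1=T, B1=F, B2=S, B2=E, B3=F, B4=T, B5=T, B5=F, B6=F
test 8 (a=4, v=1, y=3) fires B2->E, B1->T, B2->E, B1->T, B2->S, B1->F, B3->F, B4->T, B5->T, B5->T, B5->T, B5->T, B5->T, B5->T, ...; hits B1=T, B1=F, B2=S, B2=E, B3=F, B4=T, B5=T, B5=F, B6=F
test 9 (a=1, v=5, y=4) fires B2->E, B1->F, B3->F, B4->T, B5->T, B5->T, B5->T, B5->T, B5->T, B5->T, B5->F, B6->T; hits B1=F, B2=E, B3=F, B4=T, B5=T, B5=F, B6=T
the full pool covers 11 outcomes: B1=T, B1=F, B2=S, B2=E, B3=F, B4=T, B4=F, B5=T, B5=F, B6=T, B6=F
no size-1 subset reaches all 11 outcomes (best union: 9/11)
size 2: inputs {1, 3} cover all 11 outcomes, and no lexicographically smaller subset of this size does
Answer: 1, 3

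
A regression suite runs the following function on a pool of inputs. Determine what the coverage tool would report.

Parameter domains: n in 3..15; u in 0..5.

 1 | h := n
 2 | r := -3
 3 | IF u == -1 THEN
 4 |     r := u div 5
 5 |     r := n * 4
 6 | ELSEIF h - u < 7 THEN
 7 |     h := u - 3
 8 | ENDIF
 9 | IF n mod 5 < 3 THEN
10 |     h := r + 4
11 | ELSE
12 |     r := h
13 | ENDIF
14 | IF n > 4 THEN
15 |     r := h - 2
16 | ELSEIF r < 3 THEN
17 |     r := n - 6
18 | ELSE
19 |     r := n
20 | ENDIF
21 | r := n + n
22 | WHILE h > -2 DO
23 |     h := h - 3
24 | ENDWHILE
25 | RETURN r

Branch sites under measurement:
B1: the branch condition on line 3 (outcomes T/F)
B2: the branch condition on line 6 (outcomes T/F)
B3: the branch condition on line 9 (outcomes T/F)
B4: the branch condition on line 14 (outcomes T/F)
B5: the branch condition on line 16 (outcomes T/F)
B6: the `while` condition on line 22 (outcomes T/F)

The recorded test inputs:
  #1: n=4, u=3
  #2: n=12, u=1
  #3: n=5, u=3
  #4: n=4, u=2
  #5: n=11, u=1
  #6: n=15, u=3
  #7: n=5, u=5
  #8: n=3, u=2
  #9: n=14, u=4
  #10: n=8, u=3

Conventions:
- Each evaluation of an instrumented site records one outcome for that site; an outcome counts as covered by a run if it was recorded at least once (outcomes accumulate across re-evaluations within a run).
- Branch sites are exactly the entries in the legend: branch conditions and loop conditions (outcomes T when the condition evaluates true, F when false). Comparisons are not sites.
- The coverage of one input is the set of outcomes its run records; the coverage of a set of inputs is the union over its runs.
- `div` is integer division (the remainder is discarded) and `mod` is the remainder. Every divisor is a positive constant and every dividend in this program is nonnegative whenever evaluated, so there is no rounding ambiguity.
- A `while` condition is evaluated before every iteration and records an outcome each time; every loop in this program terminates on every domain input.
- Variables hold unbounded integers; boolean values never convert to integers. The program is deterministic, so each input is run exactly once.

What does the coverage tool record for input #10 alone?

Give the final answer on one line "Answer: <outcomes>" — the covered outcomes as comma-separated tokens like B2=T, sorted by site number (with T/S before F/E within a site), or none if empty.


Simulating input #10 (n=8, u=3) step by step:
  B1->F, B2->T, B3->F, B4->T, B6->T, B6->F
deduplicating events, the covered set is: B1=F, B2=T, B3=F, B4=T, B6=T, B6=F
Answer: B1=F, B2=T, B3=F, B4=T, B6=T, B6=F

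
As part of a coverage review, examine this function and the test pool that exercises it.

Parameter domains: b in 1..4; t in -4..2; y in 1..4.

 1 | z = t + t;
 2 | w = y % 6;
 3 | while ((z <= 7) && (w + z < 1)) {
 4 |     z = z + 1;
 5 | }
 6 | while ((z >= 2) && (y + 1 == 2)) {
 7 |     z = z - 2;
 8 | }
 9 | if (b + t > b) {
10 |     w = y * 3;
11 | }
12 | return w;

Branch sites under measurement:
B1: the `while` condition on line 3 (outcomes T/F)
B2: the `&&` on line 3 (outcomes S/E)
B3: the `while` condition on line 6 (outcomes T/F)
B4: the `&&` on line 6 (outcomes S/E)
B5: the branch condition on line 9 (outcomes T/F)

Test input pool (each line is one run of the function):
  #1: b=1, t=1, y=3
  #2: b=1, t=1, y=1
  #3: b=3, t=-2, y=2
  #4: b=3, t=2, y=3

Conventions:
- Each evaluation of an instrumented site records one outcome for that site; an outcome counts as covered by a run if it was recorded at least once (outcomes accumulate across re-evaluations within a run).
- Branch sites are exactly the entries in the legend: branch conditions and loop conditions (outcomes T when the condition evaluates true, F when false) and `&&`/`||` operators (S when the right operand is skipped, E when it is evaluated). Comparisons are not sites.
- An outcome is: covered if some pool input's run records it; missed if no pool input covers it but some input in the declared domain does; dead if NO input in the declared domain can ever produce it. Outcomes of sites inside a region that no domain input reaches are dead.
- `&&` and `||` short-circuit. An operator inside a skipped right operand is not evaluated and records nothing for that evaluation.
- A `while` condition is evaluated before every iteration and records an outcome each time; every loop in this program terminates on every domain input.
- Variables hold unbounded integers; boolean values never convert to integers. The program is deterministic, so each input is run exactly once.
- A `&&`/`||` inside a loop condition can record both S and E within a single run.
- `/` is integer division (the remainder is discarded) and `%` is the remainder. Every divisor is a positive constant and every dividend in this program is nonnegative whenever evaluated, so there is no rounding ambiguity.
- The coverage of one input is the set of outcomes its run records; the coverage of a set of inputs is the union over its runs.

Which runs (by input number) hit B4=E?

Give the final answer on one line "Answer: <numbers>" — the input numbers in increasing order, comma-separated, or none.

input #1 (b=1, t=1, y=3): produces B4=E
input #2 (b=1, t=1, y=1): produces B4=E
input #3 (b=3, t=-2, y=2): does not produce B4=E
input #4 (b=3, t=2, y=3): produces B4=E

Answer: 1, 2, 4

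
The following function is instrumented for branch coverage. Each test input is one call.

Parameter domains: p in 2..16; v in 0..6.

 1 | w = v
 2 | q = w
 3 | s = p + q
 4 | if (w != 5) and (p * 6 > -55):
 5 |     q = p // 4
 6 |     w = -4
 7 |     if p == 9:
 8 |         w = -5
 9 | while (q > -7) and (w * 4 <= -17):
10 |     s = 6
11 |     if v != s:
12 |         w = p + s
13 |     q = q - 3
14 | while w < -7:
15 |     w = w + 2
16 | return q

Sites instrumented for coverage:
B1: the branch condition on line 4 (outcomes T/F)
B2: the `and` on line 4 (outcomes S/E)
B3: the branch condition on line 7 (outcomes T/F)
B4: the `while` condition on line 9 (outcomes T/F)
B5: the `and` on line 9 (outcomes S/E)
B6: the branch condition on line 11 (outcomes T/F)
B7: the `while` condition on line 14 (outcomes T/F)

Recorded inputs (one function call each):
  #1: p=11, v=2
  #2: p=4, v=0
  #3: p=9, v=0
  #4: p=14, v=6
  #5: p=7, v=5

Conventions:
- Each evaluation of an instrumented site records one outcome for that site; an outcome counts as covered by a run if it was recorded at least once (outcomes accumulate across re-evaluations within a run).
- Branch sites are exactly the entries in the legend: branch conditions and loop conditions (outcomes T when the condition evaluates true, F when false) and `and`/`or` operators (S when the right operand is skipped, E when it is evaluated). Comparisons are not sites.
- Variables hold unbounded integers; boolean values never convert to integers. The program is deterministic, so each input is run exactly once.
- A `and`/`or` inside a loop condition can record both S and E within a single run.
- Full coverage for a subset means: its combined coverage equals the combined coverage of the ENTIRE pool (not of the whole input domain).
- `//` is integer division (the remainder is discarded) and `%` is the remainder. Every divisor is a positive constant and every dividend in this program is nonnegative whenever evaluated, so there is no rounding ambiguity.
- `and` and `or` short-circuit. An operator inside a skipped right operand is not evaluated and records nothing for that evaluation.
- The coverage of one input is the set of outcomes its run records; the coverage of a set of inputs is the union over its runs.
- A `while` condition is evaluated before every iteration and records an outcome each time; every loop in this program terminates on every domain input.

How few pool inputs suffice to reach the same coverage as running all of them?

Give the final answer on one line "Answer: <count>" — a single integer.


#1 (p=11, v=2) -> B2->E, B1->T, B3->F, B5->E, B4->F, B7->F; covered: B1=T, B2=E, B3=F, B4=F, B5=E, B7=F
#2 (p=4, v=0) -> B2->E, B1->T, B3->F, B5->E, B4->F, B7->F; covered: B1=T, B2=E, B3=F, B4=F, B5=E, B7=F
#3 (p=9, v=0) -> B2->E, B1->T, B3->T, B5->E, B4->T, B6->T, B5->E, B4->F, B7->F; covered: B1=T, B2=E, B3=T, B4=T, B4=F, B5=E, B6=T, B7=F
#4 (p=14, v=6) -> B2->E, B1->T, B3->F, B5->E, B4->F, B7->F; covered: B1=T, B2=E, B3=F, B4=F, B5=E, B7=F
#5 (p=7, v=5) -> B2->S, B1->F, B5->E, B4->F, B7->F; covered: B1=F, B2=S, B4=F, B5=E, B7=F
union over all inputs: B1=T, B1=F, B2=S, B2=E, B3=T, B3=F, B4=T, B4=F, B5=E, B6=T, B7=F (11 outcomes)
no size-1 subset reaches all 11 outcomes (best union: 8/11)
no size-2 subset reaches all 11 outcomes (best union: 10/11)
size 3: inputs {1, 3, 5} cover all 11 outcomes, and no lexicographically smaller subset of this size does
Answer: 3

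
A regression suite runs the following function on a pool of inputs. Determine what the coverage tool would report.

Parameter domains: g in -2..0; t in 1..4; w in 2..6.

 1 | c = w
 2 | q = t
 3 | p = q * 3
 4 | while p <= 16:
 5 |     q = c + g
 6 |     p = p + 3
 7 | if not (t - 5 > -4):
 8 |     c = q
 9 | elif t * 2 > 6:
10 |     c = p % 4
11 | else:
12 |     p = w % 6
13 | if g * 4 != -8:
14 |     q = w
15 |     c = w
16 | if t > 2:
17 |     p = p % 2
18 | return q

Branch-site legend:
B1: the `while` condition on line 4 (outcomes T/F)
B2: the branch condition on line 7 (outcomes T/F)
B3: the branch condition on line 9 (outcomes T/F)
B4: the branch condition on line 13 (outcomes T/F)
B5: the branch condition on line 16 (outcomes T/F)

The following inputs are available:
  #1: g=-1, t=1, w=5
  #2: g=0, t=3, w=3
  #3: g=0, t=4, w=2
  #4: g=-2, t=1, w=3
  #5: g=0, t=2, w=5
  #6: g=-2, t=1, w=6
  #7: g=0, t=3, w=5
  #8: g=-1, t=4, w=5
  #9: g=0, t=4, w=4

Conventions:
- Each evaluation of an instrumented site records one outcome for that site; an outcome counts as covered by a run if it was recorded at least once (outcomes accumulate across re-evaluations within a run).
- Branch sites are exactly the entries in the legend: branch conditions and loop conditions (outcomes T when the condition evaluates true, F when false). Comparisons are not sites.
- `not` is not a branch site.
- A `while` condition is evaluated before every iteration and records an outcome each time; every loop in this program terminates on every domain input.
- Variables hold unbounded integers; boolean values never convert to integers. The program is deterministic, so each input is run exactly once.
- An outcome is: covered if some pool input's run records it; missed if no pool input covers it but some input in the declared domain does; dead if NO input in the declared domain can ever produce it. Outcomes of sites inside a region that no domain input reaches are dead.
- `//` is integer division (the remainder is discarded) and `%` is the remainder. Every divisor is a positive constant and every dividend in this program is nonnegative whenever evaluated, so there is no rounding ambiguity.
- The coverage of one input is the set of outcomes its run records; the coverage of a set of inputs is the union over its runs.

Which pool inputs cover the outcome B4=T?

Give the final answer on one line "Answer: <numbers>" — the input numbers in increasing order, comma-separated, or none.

input #1 (g=-1, t=1, w=5): covers B4=T
input #2 (g=0, t=3, w=3): covers B4=T
input #3 (g=0, t=4, w=2): covers B4=T
input #4 (g=-2, t=1, w=3): misses B4=T
input #5 (g=0, t=2, w=5): covers B4=T
input #6 (g=-2, t=1, w=6): misses B4=T
input #7 (g=0, t=3, w=5): covers B4=T
input #8 (g=-1, t=4, w=5): covers B4=T
input #9 (g=0, t=4, w=4): covers B4=T

Answer: 1, 2, 3, 5, 7, 8, 9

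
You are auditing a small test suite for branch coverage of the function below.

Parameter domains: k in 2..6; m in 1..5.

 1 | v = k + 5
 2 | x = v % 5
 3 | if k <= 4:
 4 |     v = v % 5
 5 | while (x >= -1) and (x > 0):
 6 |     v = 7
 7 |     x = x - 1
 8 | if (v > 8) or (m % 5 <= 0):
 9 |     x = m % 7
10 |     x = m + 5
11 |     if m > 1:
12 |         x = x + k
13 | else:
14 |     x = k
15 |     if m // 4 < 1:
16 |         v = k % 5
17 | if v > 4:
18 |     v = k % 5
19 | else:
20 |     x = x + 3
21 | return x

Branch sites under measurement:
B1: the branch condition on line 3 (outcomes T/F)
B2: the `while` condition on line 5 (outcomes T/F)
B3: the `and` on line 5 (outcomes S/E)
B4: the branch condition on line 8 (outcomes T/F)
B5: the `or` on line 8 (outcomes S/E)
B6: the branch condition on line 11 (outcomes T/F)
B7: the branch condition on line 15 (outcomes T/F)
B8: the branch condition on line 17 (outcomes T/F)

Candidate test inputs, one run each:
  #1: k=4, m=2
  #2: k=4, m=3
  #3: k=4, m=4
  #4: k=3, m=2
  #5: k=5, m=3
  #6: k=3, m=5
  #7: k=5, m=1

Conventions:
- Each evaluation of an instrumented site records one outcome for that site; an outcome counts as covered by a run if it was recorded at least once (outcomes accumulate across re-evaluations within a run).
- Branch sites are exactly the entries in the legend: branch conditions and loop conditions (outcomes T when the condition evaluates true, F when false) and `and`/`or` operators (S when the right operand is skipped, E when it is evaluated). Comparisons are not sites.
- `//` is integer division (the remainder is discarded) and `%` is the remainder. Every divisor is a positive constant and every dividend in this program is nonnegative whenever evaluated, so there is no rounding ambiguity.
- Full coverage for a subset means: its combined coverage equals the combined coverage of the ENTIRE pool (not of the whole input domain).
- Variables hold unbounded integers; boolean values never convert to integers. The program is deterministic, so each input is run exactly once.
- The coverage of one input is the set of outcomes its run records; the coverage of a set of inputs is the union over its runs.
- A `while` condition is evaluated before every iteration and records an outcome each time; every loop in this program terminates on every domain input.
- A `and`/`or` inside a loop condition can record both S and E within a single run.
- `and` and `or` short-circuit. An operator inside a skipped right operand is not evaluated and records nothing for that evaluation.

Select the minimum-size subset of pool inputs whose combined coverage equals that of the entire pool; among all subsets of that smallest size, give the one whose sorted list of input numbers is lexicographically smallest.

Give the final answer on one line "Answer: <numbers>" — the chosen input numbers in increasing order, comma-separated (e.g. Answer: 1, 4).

test 1 (k=4, m=2) fires B1->T, B3->E, B2->T, B3->E, B2->T, B3->E, B2->T, B3->E, B2->T, B3->E, B2->F, B5->E, B4->F, B7->T, ...; hits B1=T, B2=T, B2=F, B3=E, B4=F, B5=E, B7=T, B8=F
test 2 (k=4, m=3) fires B1->T, B3->E, B2->T, B3->E, B2->T, B3->E, B2->T, B3->E, B2->T, B3->E, B2->F, B5->E, B4->F, B7->T, ...; hits B1=T, B2=T, B2=F, B3=E, B4=F, B5=E, B7=T, B8=F
test 3 (k=4, m=4) fires B1->T, B3->E, B2->T, B3->E, B2->T, B3->E, B2->T, B3->E, B2->T, B3->E, B2->F, B5->E, B4->F, B7->F, ...; hits B1=T, B2=T, B2=F, B3=E, B4=F, B5=E, B7=F, B8=T
test 4 (k=3, m=2) fires B1->T, B3->E, B2->T, B3->E, B2->T, B3->E, B2->T, B3->E, B2->F, B5->E, B4->F, B7->T, B8->F; hits B1=T, B2=T, B2=F, B3=E, B4=F, B5=E, B7=T, B8=F
test 5 (k=5, m=3) fires B1->F, B3->E, B2->F, B5->S, B4->T, B6->T, B8->T; hits B1=F, B2=F, B3=E, B4=T, B5=S, B6=T, B8=T
test 6 (k=3, m=5) fires B1->T, B3->E, B2->T, B3->E, B2->T, B3->E, B2->T, B3->E, B2->F, B5->E, B4->T, B6->T, B8->T; hits B1=T, B2=T, B2=F, B3=E, B4=T, B5=E, B6=T, B8=T
test 7 (k=5, m=1) fires B1->F, B3->E, B2->F, B5->S, B4->T, B6->F, B8->T; hits B1=F, B2=F, B3=E, B4=T, B5=S, B6=F, B8=T
union over all inputs: B1=T, B1=F, B2=T, B2=F, B3=E, B4=T, B4=F, B5=S, B5=E, B6=T, B6=F, B7=T, B7=F, B8=T, B8=F (15 outcomes)
no size-1 subset reaches all 15 outcomes (best union: 8/15)
no size-2 subset reaches all 15 outcomes (best union: 13/15)
no size-3 subset reaches all 15 outcomes (best union: 14/15)
inputs {1, 3, 5, 7} (size 4) cover everything; no size-4 subset with a lexicographically smaller index list covers all 15

Answer: 1, 3, 5, 7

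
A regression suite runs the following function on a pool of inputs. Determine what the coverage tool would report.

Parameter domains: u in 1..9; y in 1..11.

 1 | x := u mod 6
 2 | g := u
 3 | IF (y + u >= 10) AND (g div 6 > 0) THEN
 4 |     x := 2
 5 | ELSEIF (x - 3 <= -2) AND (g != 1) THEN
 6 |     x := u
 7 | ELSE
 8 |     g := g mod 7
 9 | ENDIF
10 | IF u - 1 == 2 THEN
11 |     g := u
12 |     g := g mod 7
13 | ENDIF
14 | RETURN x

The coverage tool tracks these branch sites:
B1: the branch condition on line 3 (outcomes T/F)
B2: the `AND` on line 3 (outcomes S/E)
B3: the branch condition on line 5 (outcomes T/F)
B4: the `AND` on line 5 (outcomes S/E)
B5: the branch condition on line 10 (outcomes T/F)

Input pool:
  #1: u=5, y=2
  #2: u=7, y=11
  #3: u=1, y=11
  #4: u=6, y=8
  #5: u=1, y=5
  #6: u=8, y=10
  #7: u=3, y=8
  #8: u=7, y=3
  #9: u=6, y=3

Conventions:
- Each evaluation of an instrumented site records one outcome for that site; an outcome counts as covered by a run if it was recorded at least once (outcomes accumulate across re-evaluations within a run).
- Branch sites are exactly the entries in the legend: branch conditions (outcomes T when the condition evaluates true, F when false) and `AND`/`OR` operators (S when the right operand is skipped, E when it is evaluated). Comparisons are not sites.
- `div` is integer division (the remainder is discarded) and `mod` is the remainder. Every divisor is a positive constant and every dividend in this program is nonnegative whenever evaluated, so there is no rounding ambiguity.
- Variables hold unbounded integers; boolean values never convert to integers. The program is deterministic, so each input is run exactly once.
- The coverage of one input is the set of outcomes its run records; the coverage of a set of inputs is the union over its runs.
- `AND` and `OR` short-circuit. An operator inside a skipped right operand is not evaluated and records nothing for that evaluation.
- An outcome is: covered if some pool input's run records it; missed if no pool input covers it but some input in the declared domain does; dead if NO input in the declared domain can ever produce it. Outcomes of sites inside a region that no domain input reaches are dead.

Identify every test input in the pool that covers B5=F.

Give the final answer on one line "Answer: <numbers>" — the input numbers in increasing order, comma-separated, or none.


input #1 (u=5, y=2): covers B5=F
input #2 (u=7, y=11): covers B5=F
input #3 (u=1, y=11): covers B5=F
input #4 (u=6, y=8): covers B5=F
input #5 (u=1, y=5): covers B5=F
input #6 (u=8, y=10): covers B5=F
input #7 (u=3, y=8): misses B5=F
input #8 (u=7, y=3): covers B5=F
input #9 (u=6, y=3): covers B5=F
Answer: 1, 2, 3, 4, 5, 6, 8, 9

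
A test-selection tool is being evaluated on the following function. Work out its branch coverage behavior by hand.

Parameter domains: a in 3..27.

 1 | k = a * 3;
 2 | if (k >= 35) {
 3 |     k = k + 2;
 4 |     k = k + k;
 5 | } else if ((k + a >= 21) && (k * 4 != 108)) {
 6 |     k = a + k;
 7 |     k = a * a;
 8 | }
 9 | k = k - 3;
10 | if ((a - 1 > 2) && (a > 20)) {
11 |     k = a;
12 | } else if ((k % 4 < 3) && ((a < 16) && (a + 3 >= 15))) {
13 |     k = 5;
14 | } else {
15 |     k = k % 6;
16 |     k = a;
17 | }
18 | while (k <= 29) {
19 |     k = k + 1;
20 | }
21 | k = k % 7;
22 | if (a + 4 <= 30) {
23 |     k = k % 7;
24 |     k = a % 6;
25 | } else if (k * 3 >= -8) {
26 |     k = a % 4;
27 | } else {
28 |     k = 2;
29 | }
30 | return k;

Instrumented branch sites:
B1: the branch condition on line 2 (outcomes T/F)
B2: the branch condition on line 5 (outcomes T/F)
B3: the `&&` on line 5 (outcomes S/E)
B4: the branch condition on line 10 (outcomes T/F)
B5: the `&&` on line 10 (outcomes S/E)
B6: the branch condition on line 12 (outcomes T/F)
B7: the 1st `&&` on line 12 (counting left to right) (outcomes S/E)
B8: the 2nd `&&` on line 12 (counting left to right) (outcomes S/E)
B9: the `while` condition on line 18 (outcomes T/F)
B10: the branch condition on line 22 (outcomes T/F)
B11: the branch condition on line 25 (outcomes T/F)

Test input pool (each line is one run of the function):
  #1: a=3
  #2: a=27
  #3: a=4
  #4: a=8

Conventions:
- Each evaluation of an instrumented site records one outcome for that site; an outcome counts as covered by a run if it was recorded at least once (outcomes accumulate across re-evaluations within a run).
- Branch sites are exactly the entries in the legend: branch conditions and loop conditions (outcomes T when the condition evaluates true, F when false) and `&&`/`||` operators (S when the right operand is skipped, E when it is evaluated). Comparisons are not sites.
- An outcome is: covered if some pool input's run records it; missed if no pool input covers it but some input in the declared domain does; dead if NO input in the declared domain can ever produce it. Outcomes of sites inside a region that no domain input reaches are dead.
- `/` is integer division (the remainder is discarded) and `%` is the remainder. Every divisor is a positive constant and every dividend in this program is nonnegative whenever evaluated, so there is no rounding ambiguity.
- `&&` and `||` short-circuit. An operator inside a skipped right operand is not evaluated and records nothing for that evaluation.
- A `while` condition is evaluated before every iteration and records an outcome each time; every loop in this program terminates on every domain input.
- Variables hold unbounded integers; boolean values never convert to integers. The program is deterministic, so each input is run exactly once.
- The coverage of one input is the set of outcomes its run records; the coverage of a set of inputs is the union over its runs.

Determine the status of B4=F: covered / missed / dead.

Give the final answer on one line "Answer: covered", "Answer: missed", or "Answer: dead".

B4=F is recorded by pool input(s) 1, 3, 4 -> covered

Answer: covered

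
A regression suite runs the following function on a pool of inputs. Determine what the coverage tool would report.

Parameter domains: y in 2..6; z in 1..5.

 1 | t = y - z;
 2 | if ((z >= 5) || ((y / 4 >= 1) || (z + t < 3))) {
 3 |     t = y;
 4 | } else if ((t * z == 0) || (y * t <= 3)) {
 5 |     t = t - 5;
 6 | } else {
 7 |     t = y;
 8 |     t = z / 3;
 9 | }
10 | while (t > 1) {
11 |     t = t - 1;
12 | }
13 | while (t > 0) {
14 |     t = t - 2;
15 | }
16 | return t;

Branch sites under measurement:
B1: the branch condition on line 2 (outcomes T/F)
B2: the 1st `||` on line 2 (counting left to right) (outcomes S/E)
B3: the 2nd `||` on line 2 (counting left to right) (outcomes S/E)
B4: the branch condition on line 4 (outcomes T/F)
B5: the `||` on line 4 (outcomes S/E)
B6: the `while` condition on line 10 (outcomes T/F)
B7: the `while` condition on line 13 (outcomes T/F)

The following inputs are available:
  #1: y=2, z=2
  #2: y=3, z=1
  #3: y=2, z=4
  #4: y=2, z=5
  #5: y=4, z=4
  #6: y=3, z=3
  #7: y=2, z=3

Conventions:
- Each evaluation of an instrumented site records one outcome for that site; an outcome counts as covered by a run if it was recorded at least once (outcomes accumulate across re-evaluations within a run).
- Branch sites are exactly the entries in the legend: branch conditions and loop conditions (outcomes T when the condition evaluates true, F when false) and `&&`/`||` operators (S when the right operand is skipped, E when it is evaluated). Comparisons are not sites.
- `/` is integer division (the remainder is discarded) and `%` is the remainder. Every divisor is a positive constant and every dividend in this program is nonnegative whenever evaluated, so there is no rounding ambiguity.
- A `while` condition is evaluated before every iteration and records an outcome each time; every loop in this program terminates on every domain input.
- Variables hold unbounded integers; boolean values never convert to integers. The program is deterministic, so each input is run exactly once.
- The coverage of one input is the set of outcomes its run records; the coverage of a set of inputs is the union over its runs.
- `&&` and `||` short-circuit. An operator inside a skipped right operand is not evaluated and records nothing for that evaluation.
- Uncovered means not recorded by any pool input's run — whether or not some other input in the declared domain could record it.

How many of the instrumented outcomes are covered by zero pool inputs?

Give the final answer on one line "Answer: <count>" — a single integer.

#1 (y=2, z=2) -> B2->E, B3->E, B1->T, B6->T, B6->F, B7->T, B7->F; covered: B1=T, B2=E, B3=E, B6=T, B6=F, B7=T, B7=F
#2 (y=3, z=1) -> B2->E, B3->E, B1->F, B5->E, B4->F, B6->F, B7->F; covered: B1=F, B2=E, B3=E, B4=F, B5=E, B6=F, B7=F
#3 (y=2, z=4) -> B2->E, B3->E, B1->T, B6->T, B6->F, B7->T, B7->F; covered: B1=T, B2=E, B3=E, B6=T, B6=F, B7=T, B7=F
#4 (y=2, z=5) -> B2->S, B1->T, B6->T, B6->F, B7->T, B7->F; covered: B1=T, B2=S, B6=T, B6=F, B7=T, B7=F
#5 (y=4, z=4) -> B2->E, B3->S, B1->T, B6->T, B6->T, B6->T, B6->F, B7->T, B7->F; covered: B1=T, B2=E, B3=S, B6=T, B6=F, B7=T, B7=F
#6 (y=3, z=3) -> B2->E, B3->E, B1->F, B5->S, B4->T, B6->F, B7->F; covered: B1=F, B2=E, B3=E, B4=T, B5=S, B6=F, B7=F
#7 (y=2, z=3) -> B2->E, B3->E, B1->T, B6->T, B6->F, B7->T, B7->F; covered: B1=T, B2=E, B3=E, B6=T, B6=F, B7=T, B7=F
union over the pool: B1=T, B1=F, B2=S, B2=E, B3=S, B3=E, B4=T, B4=F, B5=S, B5=E, B6=T, B6=F, B7=T, B7=F
uncovered (0 of 14): none

Answer: 0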